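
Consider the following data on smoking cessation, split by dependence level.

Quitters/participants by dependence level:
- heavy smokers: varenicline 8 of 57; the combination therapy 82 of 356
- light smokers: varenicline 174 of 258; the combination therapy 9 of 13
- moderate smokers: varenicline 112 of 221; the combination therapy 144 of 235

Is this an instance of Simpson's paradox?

Heavy smokers: varenicline 8/57 = 14.0%, the combination therapy 82/356 = 23.0% → the combination therapy
Light smokers: varenicline 174/258 = 67.4%, the combination therapy 9/13 = 69.2% → the combination therapy
Moderate smokers: varenicline 112/221 = 50.7%, the combination therapy 144/235 = 61.3% → the combination therapy
Overall: varenicline 294/536 = 54.9%, the combination therapy 235/604 = 38.9% → varenicline
The combination therapy wins each dependence group but varenicline wins overall — the comparison reverses. The combination therapy's participants skew toward heavy smokers, which has a lower base rate.

Yes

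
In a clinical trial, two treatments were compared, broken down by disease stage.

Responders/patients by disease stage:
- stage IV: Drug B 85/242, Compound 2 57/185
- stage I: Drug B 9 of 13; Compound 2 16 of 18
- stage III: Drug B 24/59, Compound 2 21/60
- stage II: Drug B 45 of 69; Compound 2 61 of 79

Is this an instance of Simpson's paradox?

Stage IV: Drug B 85/242 = 35.1%, Compound 2 57/185 = 30.8% → Drug B
Stage I: Drug B 9/13 = 69.2%, Compound 2 16/18 = 88.9% → Compound 2
Stage III: Drug B 24/59 = 40.7%, Compound 2 21/60 = 35.0% → Drug B
Stage II: Drug B 45/69 = 65.2%, Compound 2 61/79 = 77.2% → Compound 2
Overall: Drug B 163/383 = 42.6%, Compound 2 155/342 = 45.3% → Compound 2
Neither sweeps: Drug B wins 2 of 4 groups, Compound 2 wins 2. Compound 2 wins overall but not every group — no Simpson reversal.

No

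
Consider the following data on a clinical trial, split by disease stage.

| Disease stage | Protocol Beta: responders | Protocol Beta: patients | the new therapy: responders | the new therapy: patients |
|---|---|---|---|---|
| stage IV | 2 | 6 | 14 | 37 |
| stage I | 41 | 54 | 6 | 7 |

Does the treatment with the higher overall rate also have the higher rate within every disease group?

No

Stage IV: Protocol Beta 2/6 = 33.3%, the new therapy 14/37 = 37.8% → the new therapy
Stage I: Protocol Beta 41/54 = 75.9%, the new therapy 6/7 = 85.7% → the new therapy
Overall: Protocol Beta 43/60 = 71.7%, the new therapy 20/44 = 45.5% → Protocol Beta
The new therapy wins each disease group but Protocol Beta wins overall — the comparison reverses. The new therapy's patients skew toward stage IV, which has a lower base rate.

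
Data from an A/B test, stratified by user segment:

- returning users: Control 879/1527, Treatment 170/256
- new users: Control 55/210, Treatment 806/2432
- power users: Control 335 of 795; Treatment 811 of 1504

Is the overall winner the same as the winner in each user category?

Returning users: Control 879/1527 = 57.6%, Treatment 170/256 = 66.4% → Treatment
New users: Control 55/210 = 26.2%, Treatment 806/2432 = 33.1% → Treatment
Power users: Control 335/795 = 42.1%, Treatment 811/1504 = 53.9% → Treatment
Overall: Control 1269/2532 = 50.1%, Treatment 1787/4192 = 42.6% → Control
Treatment wins each user group but Control wins overall — the comparison reverses. Treatment's views skew toward new users, which has a lower base rate.

No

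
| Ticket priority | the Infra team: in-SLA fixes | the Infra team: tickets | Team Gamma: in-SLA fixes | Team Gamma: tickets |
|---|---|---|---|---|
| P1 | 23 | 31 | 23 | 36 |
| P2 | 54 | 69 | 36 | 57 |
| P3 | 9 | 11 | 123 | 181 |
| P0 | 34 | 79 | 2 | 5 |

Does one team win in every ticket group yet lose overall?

Yes

P1: the Infra team 23/31 = 74.2%, Team Gamma 23/36 = 63.9% → the Infra team
P2: the Infra team 54/69 = 78.3%, Team Gamma 36/57 = 63.2% → the Infra team
P3: the Infra team 9/11 = 81.8%, Team Gamma 123/181 = 68.0% → the Infra team
P0: the Infra team 34/79 = 43.0%, Team Gamma 2/5 = 40.0% → the Infra team
Overall: the Infra team 120/190 = 63.2%, Team Gamma 184/279 = 65.9% → Team Gamma
The Infra team wins each ticket group but Team Gamma wins overall — the comparison reverses. The Infra team's tickets skew toward P0, which has a lower base rate.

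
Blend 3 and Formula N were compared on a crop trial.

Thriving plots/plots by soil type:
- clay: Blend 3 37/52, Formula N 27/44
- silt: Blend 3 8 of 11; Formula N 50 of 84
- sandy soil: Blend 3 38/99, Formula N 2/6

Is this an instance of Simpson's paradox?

Yes

Clay: Blend 3 37/52 = 71.2%, Formula N 27/44 = 61.4% → Blend 3
Silt: Blend 3 8/11 = 72.7%, Formula N 50/84 = 59.5% → Blend 3
Sandy soil: Blend 3 38/99 = 38.4%, Formula N 2/6 = 33.3% → Blend 3
Overall: Blend 3 83/162 = 51.2%, Formula N 79/134 = 59.0% → Formula N
Blend 3 wins each soil group but Formula N wins overall — the comparison reverses. Blend 3's plots skew toward sandy soil, which has a lower base rate.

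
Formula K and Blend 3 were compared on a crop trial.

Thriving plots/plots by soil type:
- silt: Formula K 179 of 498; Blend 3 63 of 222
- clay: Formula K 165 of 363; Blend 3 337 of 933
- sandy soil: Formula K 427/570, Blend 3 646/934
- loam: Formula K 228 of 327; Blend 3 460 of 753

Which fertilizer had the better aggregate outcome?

Silt: Formula K 179/498 = 35.9%, Blend 3 63/222 = 28.4% → Formula K
Clay: Formula K 165/363 = 45.5%, Blend 3 337/933 = 36.1% → Formula K
Sandy soil: Formula K 427/570 = 74.9%, Blend 3 646/934 = 69.2% → Formula K
Loam: Formula K 228/327 = 69.7%, Blend 3 460/753 = 61.1% → Formula K
Overall: Formula K 999/1758 = 56.8%, Blend 3 1506/2842 = 53.0% → Formula K

Formula K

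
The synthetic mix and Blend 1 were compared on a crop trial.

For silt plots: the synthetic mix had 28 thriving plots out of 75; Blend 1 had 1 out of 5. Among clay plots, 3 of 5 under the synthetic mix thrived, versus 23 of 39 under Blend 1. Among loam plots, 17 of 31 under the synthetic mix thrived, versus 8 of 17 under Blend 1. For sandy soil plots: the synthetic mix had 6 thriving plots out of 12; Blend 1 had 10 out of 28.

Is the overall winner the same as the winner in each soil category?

Silt: the synthetic mix 28/75 = 37.3%, Blend 1 1/5 = 20.0% → the synthetic mix
Clay: the synthetic mix 3/5 = 60.0%, Blend 1 23/39 = 59.0% → the synthetic mix
Loam: the synthetic mix 17/31 = 54.8%, Blend 1 8/17 = 47.1% → the synthetic mix
Sandy soil: the synthetic mix 6/12 = 50.0%, Blend 1 10/28 = 35.7% → the synthetic mix
Overall: the synthetic mix 54/123 = 43.9%, Blend 1 42/89 = 47.2% → Blend 1
The synthetic mix wins each soil group but Blend 1 wins overall — the comparison reverses. The synthetic mix's plots skew toward silt, which has a lower base rate.

No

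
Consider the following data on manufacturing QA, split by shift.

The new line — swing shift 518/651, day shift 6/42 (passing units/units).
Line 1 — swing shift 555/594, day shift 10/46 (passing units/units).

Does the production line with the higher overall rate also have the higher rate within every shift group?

Yes

Swing shift: the new line 518/651 = 79.6%, Line 1 555/594 = 93.4% → Line 1
Day shift: the new line 6/42 = 14.3%, Line 1 10/46 = 21.7% → Line 1
Overall: the new line 524/693 = 75.6%, Line 1 565/640 = 88.3% → Line 1
Line 1 wins overall and in every shift group — no reversal.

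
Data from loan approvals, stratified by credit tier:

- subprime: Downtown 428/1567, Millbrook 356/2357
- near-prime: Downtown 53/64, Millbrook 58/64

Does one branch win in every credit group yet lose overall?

No

Subprime: Downtown 428/1567 = 27.3%, Millbrook 356/2357 = 15.1% → Downtown
Near-prime: Downtown 53/64 = 82.8%, Millbrook 58/64 = 90.6% → Millbrook
Overall: Downtown 481/1631 = 29.5%, Millbrook 414/2421 = 17.1% → Downtown
Neither sweeps: Downtown wins 1 of 2 groups, Millbrook wins 1. Downtown wins overall but not every group — no Simpson reversal.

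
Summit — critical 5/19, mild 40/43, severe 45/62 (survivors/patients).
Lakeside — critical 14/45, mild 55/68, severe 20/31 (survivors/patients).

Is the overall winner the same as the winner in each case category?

No

Critical: Summit 5/19 = 26.3%, Lakeside 14/45 = 31.1% → Lakeside
Mild: Summit 40/43 = 93.0%, Lakeside 55/68 = 80.9% → Summit
Severe: Summit 45/62 = 72.6%, Lakeside 20/31 = 64.5% → Summit
Overall: Summit 90/124 = 72.6%, Lakeside 89/144 = 61.8% → Summit
Neither sweeps: Summit wins 2 of 3 groups, Lakeside wins 1. Summit wins overall but not every group — no Simpson reversal.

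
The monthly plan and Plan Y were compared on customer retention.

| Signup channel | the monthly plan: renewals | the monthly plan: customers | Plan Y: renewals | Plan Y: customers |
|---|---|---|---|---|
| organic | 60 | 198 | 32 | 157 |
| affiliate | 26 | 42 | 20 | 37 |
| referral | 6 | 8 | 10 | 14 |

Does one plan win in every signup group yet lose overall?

Organic: the monthly plan 60/198 = 30.3%, Plan Y 32/157 = 20.4% → the monthly plan
Affiliate: the monthly plan 26/42 = 61.9%, Plan Y 20/37 = 54.1% → the monthly plan
Referral: the monthly plan 6/8 = 75.0%, Plan Y 10/14 = 71.4% → the monthly plan
Overall: the monthly plan 92/248 = 37.1%, Plan Y 62/208 = 29.8% → the monthly plan
The monthly plan wins overall and in every signup group — no reversal.

No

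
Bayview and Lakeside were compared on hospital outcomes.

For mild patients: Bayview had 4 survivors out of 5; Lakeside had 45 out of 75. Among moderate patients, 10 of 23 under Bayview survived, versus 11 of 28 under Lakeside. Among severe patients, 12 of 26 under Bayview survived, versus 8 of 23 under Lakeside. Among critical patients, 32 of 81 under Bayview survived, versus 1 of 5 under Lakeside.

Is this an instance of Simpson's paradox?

Mild: Bayview 4/5 = 80.0%, Lakeside 45/75 = 60.0% → Bayview
Moderate: Bayview 10/23 = 43.5%, Lakeside 11/28 = 39.3% → Bayview
Severe: Bayview 12/26 = 46.2%, Lakeside 8/23 = 34.8% → Bayview
Critical: Bayview 32/81 = 39.5%, Lakeside 1/5 = 20.0% → Bayview
Overall: Bayview 58/135 = 43.0%, Lakeside 65/131 = 49.6% → Lakeside
Bayview wins each case group but Lakeside wins overall — the comparison reverses. Bayview's patients skew toward critical, which has a lower base rate.

Yes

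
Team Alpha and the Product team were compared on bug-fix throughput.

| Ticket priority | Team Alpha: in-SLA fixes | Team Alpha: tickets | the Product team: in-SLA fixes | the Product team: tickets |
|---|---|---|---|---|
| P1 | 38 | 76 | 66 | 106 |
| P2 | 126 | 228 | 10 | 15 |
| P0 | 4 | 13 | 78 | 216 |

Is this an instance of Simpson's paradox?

P1: Team Alpha 38/76 = 50.0%, the Product team 66/106 = 62.3% → the Product team
P2: Team Alpha 126/228 = 55.3%, the Product team 10/15 = 66.7% → the Product team
P0: Team Alpha 4/13 = 30.8%, the Product team 78/216 = 36.1% → the Product team
Overall: Team Alpha 168/317 = 53.0%, the Product team 154/337 = 45.7% → Team Alpha
The Product team wins each ticket group but Team Alpha wins overall — the comparison reverses. The Product team's tickets skew toward P0, which has a lower base rate.

Yes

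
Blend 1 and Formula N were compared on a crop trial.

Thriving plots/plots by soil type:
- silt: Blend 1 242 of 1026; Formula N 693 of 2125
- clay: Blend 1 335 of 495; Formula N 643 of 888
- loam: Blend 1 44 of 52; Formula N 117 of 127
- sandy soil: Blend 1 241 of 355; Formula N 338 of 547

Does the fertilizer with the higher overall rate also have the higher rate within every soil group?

Silt: Blend 1 242/1026 = 23.6%, Formula N 693/2125 = 32.6% → Formula N
Clay: Blend 1 335/495 = 67.7%, Formula N 643/888 = 72.4% → Formula N
Loam: Blend 1 44/52 = 84.6%, Formula N 117/127 = 92.1% → Formula N
Sandy soil: Blend 1 241/355 = 67.9%, Formula N 338/547 = 61.8% → Blend 1
Overall: Blend 1 862/1928 = 44.7%, Formula N 1791/3687 = 48.6% → Formula N
Neither sweeps: Blend 1 wins 1 of 4 groups, Formula N wins 3. Formula N wins overall but not every group — no Simpson reversal.

No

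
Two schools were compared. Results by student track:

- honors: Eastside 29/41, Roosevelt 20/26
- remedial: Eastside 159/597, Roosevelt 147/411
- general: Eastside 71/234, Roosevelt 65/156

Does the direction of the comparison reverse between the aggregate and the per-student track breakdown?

Honors: Eastside 29/41 = 70.7%, Roosevelt 20/26 = 76.9% → Roosevelt
Remedial: Eastside 159/597 = 26.6%, Roosevelt 147/411 = 35.8% → Roosevelt
General: Eastside 71/234 = 30.3%, Roosevelt 65/156 = 41.7% → Roosevelt
Overall: Eastside 259/872 = 29.7%, Roosevelt 232/593 = 39.1% → Roosevelt
Roosevelt wins overall and in every student group — no reversal.

No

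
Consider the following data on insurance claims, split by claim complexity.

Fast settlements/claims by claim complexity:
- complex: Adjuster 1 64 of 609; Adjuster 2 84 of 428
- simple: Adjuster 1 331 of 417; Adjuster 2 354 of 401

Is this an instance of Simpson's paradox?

No

Complex: Adjuster 1 64/609 = 10.5%, Adjuster 2 84/428 = 19.6% → Adjuster 2
Simple: Adjuster 1 331/417 = 79.4%, Adjuster 2 354/401 = 88.3% → Adjuster 2
Overall: Adjuster 1 395/1026 = 38.5%, Adjuster 2 438/829 = 52.8% → Adjuster 2
Adjuster 2 wins overall and in every claim group — no reversal.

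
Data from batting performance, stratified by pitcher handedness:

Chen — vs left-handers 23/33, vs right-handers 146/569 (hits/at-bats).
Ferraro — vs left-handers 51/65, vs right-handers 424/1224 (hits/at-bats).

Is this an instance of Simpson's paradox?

No

Vs left-handers: Chen 23/33 = 69.7%, Ferraro 51/65 = 78.5% → Ferraro
Vs right-handers: Chen 146/569 = 25.7%, Ferraro 424/1224 = 34.6% → Ferraro
Overall: Chen 169/602 = 28.1%, Ferraro 475/1289 = 36.9% → Ferraro
Ferraro wins overall and in every pitcher group — no reversal.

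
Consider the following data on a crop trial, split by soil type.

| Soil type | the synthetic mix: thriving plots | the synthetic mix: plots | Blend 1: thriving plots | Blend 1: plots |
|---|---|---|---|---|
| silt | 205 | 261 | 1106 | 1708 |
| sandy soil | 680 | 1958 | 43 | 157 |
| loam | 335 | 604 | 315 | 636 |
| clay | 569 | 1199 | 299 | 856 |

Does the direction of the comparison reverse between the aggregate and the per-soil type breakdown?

Yes

Silt: the synthetic mix 205/261 = 78.5%, Blend 1 1106/1708 = 64.8% → the synthetic mix
Sandy soil: the synthetic mix 680/1958 = 34.7%, Blend 1 43/157 = 27.4% → the synthetic mix
Loam: the synthetic mix 335/604 = 55.5%, Blend 1 315/636 = 49.5% → the synthetic mix
Clay: the synthetic mix 569/1199 = 47.5%, Blend 1 299/856 = 34.9% → the synthetic mix
Overall: the synthetic mix 1789/4022 = 44.5%, Blend 1 1763/3357 = 52.5% → Blend 1
The synthetic mix wins each soil group but Blend 1 wins overall — the comparison reverses. The synthetic mix's plots skew toward sandy soil, which has a lower base rate.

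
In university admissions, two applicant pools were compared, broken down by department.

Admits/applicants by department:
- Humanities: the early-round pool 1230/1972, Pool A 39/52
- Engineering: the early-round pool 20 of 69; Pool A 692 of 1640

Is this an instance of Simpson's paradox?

Humanities: the early-round pool 1230/1972 = 62.4%, Pool A 39/52 = 75.0% → Pool A
Engineering: the early-round pool 20/69 = 29.0%, Pool A 692/1640 = 42.2% → Pool A
Overall: the early-round pool 1250/2041 = 61.2%, Pool A 731/1692 = 43.2% → the early-round pool
Pool A wins each department group but the early-round pool wins overall — the comparison reverses. Pool A's applicants skew toward Engineering, which has a lower base rate.

Yes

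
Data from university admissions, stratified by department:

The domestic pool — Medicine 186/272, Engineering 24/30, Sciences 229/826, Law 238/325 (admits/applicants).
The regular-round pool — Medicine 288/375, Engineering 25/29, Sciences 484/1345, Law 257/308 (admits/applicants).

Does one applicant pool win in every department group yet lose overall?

No

Medicine: the domestic pool 186/272 = 68.4%, the regular-round pool 288/375 = 76.8% → the regular-round pool
Engineering: the domestic pool 24/30 = 80.0%, the regular-round pool 25/29 = 86.2% → the regular-round pool
Sciences: the domestic pool 229/826 = 27.7%, the regular-round pool 484/1345 = 36.0% → the regular-round pool
Law: the domestic pool 238/325 = 73.2%, the regular-round pool 257/308 = 83.4% → the regular-round pool
Overall: the domestic pool 677/1453 = 46.6%, the regular-round pool 1054/2057 = 51.2% → the regular-round pool
The regular-round pool wins overall and in every department group — no reversal.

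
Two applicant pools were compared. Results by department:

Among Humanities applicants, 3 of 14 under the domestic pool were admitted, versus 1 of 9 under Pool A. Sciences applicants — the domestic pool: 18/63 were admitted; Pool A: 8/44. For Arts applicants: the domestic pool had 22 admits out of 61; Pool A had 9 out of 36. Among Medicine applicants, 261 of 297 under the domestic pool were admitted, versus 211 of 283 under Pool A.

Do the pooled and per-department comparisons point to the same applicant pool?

Yes

Humanities: the domestic pool 3/14 = 21.4%, Pool A 1/9 = 11.1% → the domestic pool
Sciences: the domestic pool 18/63 = 28.6%, Pool A 8/44 = 18.2% → the domestic pool
Arts: the domestic pool 22/61 = 36.1%, Pool A 9/36 = 25.0% → the domestic pool
Medicine: the domestic pool 261/297 = 87.9%, Pool A 211/283 = 74.6% → the domestic pool
Overall: the domestic pool 304/435 = 69.9%, Pool A 229/372 = 61.6% → the domestic pool
The domestic pool wins overall and in every department group — no reversal.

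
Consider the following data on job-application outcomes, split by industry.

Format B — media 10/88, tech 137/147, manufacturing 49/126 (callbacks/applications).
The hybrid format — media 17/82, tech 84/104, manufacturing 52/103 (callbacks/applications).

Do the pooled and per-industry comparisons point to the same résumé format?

Media: Format B 10/88 = 11.4%, the hybrid format 17/82 = 20.7% → the hybrid format
Tech: Format B 137/147 = 93.2%, the hybrid format 84/104 = 80.8% → Format B
Manufacturing: Format B 49/126 = 38.9%, the hybrid format 52/103 = 50.5% → the hybrid format
Overall: Format B 196/361 = 54.3%, the hybrid format 153/289 = 52.9% → Format B
Neither sweeps: Format B wins 1 of 3 groups, the hybrid format wins 2. Format B wins overall but not every group — no Simpson reversal.

No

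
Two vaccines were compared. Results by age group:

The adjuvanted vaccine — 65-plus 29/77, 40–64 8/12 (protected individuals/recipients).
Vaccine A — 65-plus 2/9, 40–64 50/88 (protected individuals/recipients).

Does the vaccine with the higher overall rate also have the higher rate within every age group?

65-plus: the adjuvanted vaccine 29/77 = 37.7%, Vaccine A 2/9 = 22.2% → the adjuvanted vaccine
40–64: the adjuvanted vaccine 8/12 = 66.7%, Vaccine A 50/88 = 56.8% → the adjuvanted vaccine
Overall: the adjuvanted vaccine 37/89 = 41.6%, Vaccine A 52/97 = 53.6% → Vaccine A
The adjuvanted vaccine wins each age group but Vaccine A wins overall — the comparison reverses. The adjuvanted vaccine's recipients skew toward 65-plus, which has a lower base rate.

No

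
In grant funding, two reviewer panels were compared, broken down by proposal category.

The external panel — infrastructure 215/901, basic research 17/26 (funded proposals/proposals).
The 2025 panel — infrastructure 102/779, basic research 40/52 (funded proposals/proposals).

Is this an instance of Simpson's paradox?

Infrastructure: the external panel 215/901 = 23.9%, the 2025 panel 102/779 = 13.1% → the external panel
Basic research: the external panel 17/26 = 65.4%, the 2025 panel 40/52 = 76.9% → the 2025 panel
Overall: the external panel 232/927 = 25.0%, the 2025 panel 142/831 = 17.1% → the external panel
Neither sweeps: the external panel wins 1 of 2 groups, the 2025 panel wins 1. The external panel wins overall but not every group — no Simpson reversal.

No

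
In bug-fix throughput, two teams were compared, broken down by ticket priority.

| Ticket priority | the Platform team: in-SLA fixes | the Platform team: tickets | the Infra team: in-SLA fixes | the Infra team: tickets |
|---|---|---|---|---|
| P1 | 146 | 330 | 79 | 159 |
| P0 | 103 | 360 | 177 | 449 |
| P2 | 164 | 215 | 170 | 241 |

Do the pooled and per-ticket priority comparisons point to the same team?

No

P1: the Platform team 146/330 = 44.2%, the Infra team 79/159 = 49.7% → the Infra team
P0: the Platform team 103/360 = 28.6%, the Infra team 177/449 = 39.4% → the Infra team
P2: the Platform team 164/215 = 76.3%, the Infra team 170/241 = 70.5% → the Platform team
Overall: the Platform team 413/905 = 45.6%, the Infra team 426/849 = 50.2% → the Infra team
Neither sweeps: the Platform team wins 1 of 3 groups, the Infra team wins 2. The Infra team wins overall but not every group — no Simpson reversal.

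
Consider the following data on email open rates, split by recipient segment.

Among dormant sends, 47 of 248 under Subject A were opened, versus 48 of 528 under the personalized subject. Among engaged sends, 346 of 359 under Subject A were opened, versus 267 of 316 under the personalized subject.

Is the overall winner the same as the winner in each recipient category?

Yes

Dormant: Subject A 47/248 = 19.0%, the personalized subject 48/528 = 9.1% → Subject A
Engaged: Subject A 346/359 = 96.4%, the personalized subject 267/316 = 84.5% → Subject A
Overall: Subject A 393/607 = 64.7%, the personalized subject 315/844 = 37.3% → Subject A
Subject A wins overall and in every recipient group — no reversal.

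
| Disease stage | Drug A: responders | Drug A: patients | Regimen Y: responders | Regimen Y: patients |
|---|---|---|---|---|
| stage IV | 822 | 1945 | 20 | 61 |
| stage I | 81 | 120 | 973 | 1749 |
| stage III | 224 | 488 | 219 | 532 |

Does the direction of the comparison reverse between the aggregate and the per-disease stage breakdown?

Yes

Stage IV: Drug A 822/1945 = 42.3%, Regimen Y 20/61 = 32.8% → Drug A
Stage I: Drug A 81/120 = 67.5%, Regimen Y 973/1749 = 55.6% → Drug A
Stage III: Drug A 224/488 = 45.9%, Regimen Y 219/532 = 41.2% → Drug A
Overall: Drug A 1127/2553 = 44.1%, Regimen Y 1212/2342 = 51.8% → Regimen Y
Drug A wins each disease group but Regimen Y wins overall — the comparison reverses. Drug A's patients skew toward stage IV, which has a lower base rate.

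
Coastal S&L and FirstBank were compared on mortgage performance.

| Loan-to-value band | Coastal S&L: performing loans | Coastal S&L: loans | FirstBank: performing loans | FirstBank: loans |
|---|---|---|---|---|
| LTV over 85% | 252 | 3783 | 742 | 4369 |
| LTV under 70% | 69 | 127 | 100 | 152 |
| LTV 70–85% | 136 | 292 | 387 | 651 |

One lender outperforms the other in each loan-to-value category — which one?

FirstBank

LTV over 85%: Coastal S&L 252/3783 = 6.7%, FirstBank 742/4369 = 17.0% → FirstBank
LTV under 70%: Coastal S&L 69/127 = 54.3%, FirstBank 100/152 = 65.8% → FirstBank
LTV 70–85%: Coastal S&L 136/292 = 46.6%, FirstBank 387/651 = 59.4% → FirstBank
FirstBank has the higher rate in all 3 groups.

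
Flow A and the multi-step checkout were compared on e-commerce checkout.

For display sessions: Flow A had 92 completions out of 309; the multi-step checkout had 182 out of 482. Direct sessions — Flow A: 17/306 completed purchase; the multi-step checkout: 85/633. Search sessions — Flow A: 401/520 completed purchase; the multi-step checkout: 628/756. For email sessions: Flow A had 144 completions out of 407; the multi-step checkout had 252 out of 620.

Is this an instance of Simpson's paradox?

No

Display: Flow A 92/309 = 29.8%, the multi-step checkout 182/482 = 37.8% → the multi-step checkout
Direct: Flow A 17/306 = 5.6%, the multi-step checkout 85/633 = 13.4% → the multi-step checkout
Search: Flow A 401/520 = 77.1%, the multi-step checkout 628/756 = 83.1% → the multi-step checkout
Email: Flow A 144/407 = 35.4%, the multi-step checkout 252/620 = 40.6% → the multi-step checkout
Overall: Flow A 654/1542 = 42.4%, the multi-step checkout 1147/2491 = 46.0% → the multi-step checkout
The multi-step checkout wins overall and in every traffic group — no reversal.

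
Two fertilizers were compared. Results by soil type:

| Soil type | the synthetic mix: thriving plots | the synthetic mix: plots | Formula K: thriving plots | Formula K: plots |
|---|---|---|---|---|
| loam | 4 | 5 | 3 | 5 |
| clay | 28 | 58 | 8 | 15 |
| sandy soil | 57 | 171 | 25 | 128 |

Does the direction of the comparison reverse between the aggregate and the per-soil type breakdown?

No

Loam: the synthetic mix 4/5 = 80.0%, Formula K 3/5 = 60.0% → the synthetic mix
Clay: the synthetic mix 28/58 = 48.3%, Formula K 8/15 = 53.3% → Formula K
Sandy soil: the synthetic mix 57/171 = 33.3%, Formula K 25/128 = 19.5% → the synthetic mix
Overall: the synthetic mix 89/234 = 38.0%, Formula K 36/148 = 24.3% → the synthetic mix
Neither sweeps: the synthetic mix wins 2 of 3 groups, Formula K wins 1. The synthetic mix wins overall but not every group — no Simpson reversal.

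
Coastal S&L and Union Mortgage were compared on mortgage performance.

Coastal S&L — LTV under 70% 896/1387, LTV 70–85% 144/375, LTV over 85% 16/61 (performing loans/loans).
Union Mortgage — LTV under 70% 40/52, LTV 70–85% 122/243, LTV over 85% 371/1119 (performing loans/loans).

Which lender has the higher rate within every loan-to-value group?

LTV under 70%: Coastal S&L 896/1387 = 64.6%, Union Mortgage 40/52 = 76.9% → Union Mortgage
LTV 70–85%: Coastal S&L 144/375 = 38.4%, Union Mortgage 122/243 = 50.2% → Union Mortgage
LTV over 85%: Coastal S&L 16/61 = 26.2%, Union Mortgage 371/1119 = 33.2% → Union Mortgage
Union Mortgage has the higher rate in all 3 groups.

Union Mortgage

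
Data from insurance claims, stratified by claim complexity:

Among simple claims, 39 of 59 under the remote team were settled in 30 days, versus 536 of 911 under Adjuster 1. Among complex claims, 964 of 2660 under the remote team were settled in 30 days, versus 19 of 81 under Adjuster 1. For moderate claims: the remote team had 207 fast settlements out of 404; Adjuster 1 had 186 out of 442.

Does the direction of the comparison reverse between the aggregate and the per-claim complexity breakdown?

Simple: the remote team 39/59 = 66.1%, Adjuster 1 536/911 = 58.8% → the remote team
Complex: the remote team 964/2660 = 36.2%, Adjuster 1 19/81 = 23.5% → the remote team
Moderate: the remote team 207/404 = 51.2%, Adjuster 1 186/442 = 42.1% → the remote team
Overall: the remote team 1210/3123 = 38.7%, Adjuster 1 741/1434 = 51.7% → Adjuster 1
The remote team wins each claim group but Adjuster 1 wins overall — the comparison reverses. The remote team's claims skew toward complex, which has a lower base rate.

Yes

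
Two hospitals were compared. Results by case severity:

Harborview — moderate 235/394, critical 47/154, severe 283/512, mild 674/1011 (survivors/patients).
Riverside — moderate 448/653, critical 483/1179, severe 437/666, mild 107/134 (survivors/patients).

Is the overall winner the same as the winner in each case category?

No

Moderate: Harborview 235/394 = 59.6%, Riverside 448/653 = 68.6% → Riverside
Critical: Harborview 47/154 = 30.5%, Riverside 483/1179 = 41.0% → Riverside
Severe: Harborview 283/512 = 55.3%, Riverside 437/666 = 65.6% → Riverside
Mild: Harborview 674/1011 = 66.7%, Riverside 107/134 = 79.9% → Riverside
Overall: Harborview 1239/2071 = 59.8%, Riverside 1475/2632 = 56.0% → Harborview
Riverside wins each case group but Harborview wins overall — the comparison reverses. Riverside's patients skew toward critical, which has a lower base rate.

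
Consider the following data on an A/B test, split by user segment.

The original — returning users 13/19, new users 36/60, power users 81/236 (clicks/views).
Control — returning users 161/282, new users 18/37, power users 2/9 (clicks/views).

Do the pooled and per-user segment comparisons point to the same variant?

Returning users: the original 13/19 = 68.4%, Control 161/282 = 57.1% → the original
New users: the original 36/60 = 60.0%, Control 18/37 = 48.6% → the original
Power users: the original 81/236 = 34.3%, Control 2/9 = 22.2% → the original
Overall: the original 130/315 = 41.3%, Control 181/328 = 55.2% → Control
The original wins each user group but Control wins overall — the comparison reverses. The original's views skew toward power users, which has a lower base rate.

No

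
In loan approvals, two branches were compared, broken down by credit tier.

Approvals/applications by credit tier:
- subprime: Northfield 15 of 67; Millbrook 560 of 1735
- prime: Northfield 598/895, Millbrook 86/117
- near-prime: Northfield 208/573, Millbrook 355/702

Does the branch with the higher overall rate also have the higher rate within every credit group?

No

Subprime: Northfield 15/67 = 22.4%, Millbrook 560/1735 = 32.3% → Millbrook
Prime: Northfield 598/895 = 66.8%, Millbrook 86/117 = 73.5% → Millbrook
Near-prime: Northfield 208/573 = 36.3%, Millbrook 355/702 = 50.6% → Millbrook
Overall: Northfield 821/1535 = 53.5%, Millbrook 1001/2554 = 39.2% → Northfield
Millbrook wins each credit group but Northfield wins overall — the comparison reverses. Millbrook's applications skew toward subprime, which has a lower base rate.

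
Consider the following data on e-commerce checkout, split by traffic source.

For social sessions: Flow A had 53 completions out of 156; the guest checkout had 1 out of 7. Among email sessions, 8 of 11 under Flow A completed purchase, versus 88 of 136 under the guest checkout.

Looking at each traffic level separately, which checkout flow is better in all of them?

Flow A

Social: Flow A 53/156 = 34.0%, the guest checkout 1/7 = 14.3% → Flow A
Email: Flow A 8/11 = 72.7%, the guest checkout 88/136 = 64.7% → Flow A
Flow A has the higher rate in both groups.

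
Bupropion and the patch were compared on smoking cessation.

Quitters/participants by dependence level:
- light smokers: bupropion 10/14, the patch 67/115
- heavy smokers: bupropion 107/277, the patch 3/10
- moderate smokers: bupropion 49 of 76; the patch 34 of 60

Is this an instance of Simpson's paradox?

Light smokers: bupropion 10/14 = 71.4%, the patch 67/115 = 58.3% → bupropion
Heavy smokers: bupropion 107/277 = 38.6%, the patch 3/10 = 30.0% → bupropion
Moderate smokers: bupropion 49/76 = 64.5%, the patch 34/60 = 56.7% → bupropion
Overall: bupropion 166/367 = 45.2%, the patch 104/185 = 56.2% → the patch
Bupropion wins each dependence group but the patch wins overall — the comparison reverses. Bupropion's participants skew toward heavy smokers, which has a lower base rate.

Yes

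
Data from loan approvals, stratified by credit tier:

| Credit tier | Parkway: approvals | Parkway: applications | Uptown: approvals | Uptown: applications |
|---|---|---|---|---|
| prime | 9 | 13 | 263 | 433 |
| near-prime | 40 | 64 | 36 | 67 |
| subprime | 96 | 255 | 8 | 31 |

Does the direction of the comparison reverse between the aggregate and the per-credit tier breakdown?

Prime: Parkway 9/13 = 69.2%, Uptown 263/433 = 60.7% → Parkway
Near-prime: Parkway 40/64 = 62.5%, Uptown 36/67 = 53.7% → Parkway
Subprime: Parkway 96/255 = 37.6%, Uptown 8/31 = 25.8% → Parkway
Overall: Parkway 145/332 = 43.7%, Uptown 307/531 = 57.8% → Uptown
Parkway wins each credit group but Uptown wins overall — the comparison reverses. Parkway's applications skew toward subprime, which has a lower base rate.

Yes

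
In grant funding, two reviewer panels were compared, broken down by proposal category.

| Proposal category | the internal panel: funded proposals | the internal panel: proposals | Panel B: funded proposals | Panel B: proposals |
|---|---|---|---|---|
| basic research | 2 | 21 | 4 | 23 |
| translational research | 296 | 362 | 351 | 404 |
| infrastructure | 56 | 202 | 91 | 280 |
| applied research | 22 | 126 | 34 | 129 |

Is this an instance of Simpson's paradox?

No

Basic research: the internal panel 2/21 = 9.5%, Panel B 4/23 = 17.4% → Panel B
Translational research: the internal panel 296/362 = 81.8%, Panel B 351/404 = 86.9% → Panel B
Infrastructure: the internal panel 56/202 = 27.7%, Panel B 91/280 = 32.5% → Panel B
Applied research: the internal panel 22/126 = 17.5%, Panel B 34/129 = 26.4% → Panel B
Overall: the internal panel 376/711 = 52.9%, Panel B 480/836 = 57.4% → Panel B
Panel B wins overall and in every proposal group — no reversal.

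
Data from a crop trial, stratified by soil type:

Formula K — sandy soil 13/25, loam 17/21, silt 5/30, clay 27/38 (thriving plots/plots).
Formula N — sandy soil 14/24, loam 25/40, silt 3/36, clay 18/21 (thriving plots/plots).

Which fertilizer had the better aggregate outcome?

Formula K

Sandy soil: Formula K 13/25 = 52.0%, Formula N 14/24 = 58.3% → Formula N
Loam: Formula K 17/21 = 81.0%, Formula N 25/40 = 62.5% → Formula K
Silt: Formula K 5/30 = 16.7%, Formula N 3/36 = 8.3% → Formula K
Clay: Formula K 27/38 = 71.1%, Formula N 18/21 = 85.7% → Formula N
Overall: Formula K 62/114 = 54.4%, Formula N 60/121 = 49.6% → Formula K
(Neither sweeps every soil group, but Formula K has the higher pooled rate.)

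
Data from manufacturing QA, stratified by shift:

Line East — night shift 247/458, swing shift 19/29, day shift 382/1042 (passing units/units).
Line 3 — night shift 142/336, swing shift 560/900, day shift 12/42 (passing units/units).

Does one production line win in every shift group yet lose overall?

Night shift: Line East 247/458 = 53.9%, Line 3 142/336 = 42.3% → Line East
Swing shift: Line East 19/29 = 65.5%, Line 3 560/900 = 62.2% → Line East
Day shift: Line East 382/1042 = 36.7%, Line 3 12/42 = 28.6% → Line East
Overall: Line East 648/1529 = 42.4%, Line 3 714/1278 = 55.9% → Line 3
Line East wins each shift group but Line 3 wins overall — the comparison reverses. Line East's units skew toward day shift, which has a lower base rate.

Yes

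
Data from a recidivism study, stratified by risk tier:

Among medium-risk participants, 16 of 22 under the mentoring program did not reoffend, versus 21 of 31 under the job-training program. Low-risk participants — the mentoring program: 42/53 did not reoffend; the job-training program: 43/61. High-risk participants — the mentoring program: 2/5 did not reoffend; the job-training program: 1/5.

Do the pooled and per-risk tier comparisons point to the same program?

Medium-risk: the mentoring program 16/22 = 72.7%, the job-training program 21/31 = 67.7% → the mentoring program
Low-risk: the mentoring program 42/53 = 79.2%, the job-training program 43/61 = 70.5% → the mentoring program
High-risk: the mentoring program 2/5 = 40.0%, the job-training program 1/5 = 20.0% → the mentoring program
Overall: the mentoring program 60/80 = 75.0%, the job-training program 65/97 = 67.0% → the mentoring program
The mentoring program wins overall and in every risk group — no reversal.

Yes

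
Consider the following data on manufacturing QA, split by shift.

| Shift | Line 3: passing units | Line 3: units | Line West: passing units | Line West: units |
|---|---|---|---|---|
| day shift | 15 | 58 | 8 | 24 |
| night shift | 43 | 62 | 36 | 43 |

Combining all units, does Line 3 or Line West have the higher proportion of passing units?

Line West

Day shift: Line 3 15/58 = 25.9%, Line West 8/24 = 33.3% → Line West
Night shift: Line 3 43/62 = 69.4%, Line West 36/43 = 83.7% → Line West
Overall: Line 3 58/120 = 48.3%, Line West 44/67 = 65.7% → Line West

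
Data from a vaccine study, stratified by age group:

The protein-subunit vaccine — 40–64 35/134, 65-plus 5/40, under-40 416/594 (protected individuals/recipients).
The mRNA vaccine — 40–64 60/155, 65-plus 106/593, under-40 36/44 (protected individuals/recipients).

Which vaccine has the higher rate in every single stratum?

the mRNA vaccine

40–64: the protein-subunit vaccine 35/134 = 26.1%, the mRNA vaccine 60/155 = 38.7% → the mRNA vaccine
65-plus: the protein-subunit vaccine 5/40 = 12.5%, the mRNA vaccine 106/593 = 17.9% → the mRNA vaccine
Under-40: the protein-subunit vaccine 416/594 = 70.0%, the mRNA vaccine 36/44 = 81.8% → the mRNA vaccine
The mRNA vaccine has the higher rate in all 3 groups.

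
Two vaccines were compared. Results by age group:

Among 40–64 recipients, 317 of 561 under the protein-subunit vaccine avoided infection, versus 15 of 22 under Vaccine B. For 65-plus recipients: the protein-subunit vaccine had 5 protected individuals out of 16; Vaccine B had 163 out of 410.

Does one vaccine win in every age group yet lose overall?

Yes

40–64: the protein-subunit vaccine 317/561 = 56.5%, Vaccine B 15/22 = 68.2% → Vaccine B
65-plus: the protein-subunit vaccine 5/16 = 31.2%, Vaccine B 163/410 = 39.8% → Vaccine B
Overall: the protein-subunit vaccine 322/577 = 55.8%, Vaccine B 178/432 = 41.2% → the protein-subunit vaccine
Vaccine B wins each age group but the protein-subunit vaccine wins overall — the comparison reverses. Vaccine B's recipients skew toward 65-plus, which has a lower base rate.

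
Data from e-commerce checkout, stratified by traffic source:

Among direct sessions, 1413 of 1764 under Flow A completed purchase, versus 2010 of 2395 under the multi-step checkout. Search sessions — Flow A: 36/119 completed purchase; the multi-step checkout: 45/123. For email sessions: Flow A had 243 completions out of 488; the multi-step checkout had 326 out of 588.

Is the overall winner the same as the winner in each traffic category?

Direct: Flow A 1413/1764 = 80.1%, the multi-step checkout 2010/2395 = 83.9% → the multi-step checkout
Search: Flow A 36/119 = 30.3%, the multi-step checkout 45/123 = 36.6% → the multi-step checkout
Email: Flow A 243/488 = 49.8%, the multi-step checkout 326/588 = 55.4% → the multi-step checkout
Overall: Flow A 1692/2371 = 71.4%, the multi-step checkout 2381/3106 = 76.7% → the multi-step checkout
The multi-step checkout wins overall and in every traffic group — no reversal.

Yes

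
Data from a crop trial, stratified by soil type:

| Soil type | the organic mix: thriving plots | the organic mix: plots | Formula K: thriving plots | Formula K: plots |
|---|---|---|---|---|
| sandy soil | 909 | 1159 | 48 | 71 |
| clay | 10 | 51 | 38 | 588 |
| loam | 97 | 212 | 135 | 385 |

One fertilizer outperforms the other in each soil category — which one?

Sandy soil: the organic mix 909/1159 = 78.4%, Formula K 48/71 = 67.6% → the organic mix
Clay: the organic mix 10/51 = 19.6%, Formula K 38/588 = 6.5% → the organic mix
Loam: the organic mix 97/212 = 45.8%, Formula K 135/385 = 35.1% → the organic mix
The organic mix has the higher rate in all 3 groups.

the organic mix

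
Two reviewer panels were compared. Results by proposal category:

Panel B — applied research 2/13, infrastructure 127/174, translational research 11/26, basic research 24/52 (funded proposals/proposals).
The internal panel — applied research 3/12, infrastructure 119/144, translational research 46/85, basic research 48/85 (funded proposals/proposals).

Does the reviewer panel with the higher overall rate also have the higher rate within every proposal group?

Yes

Applied research: Panel B 2/13 = 15.4%, the internal panel 3/12 = 25.0% → the internal panel
Infrastructure: Panel B 127/174 = 73.0%, the internal panel 119/144 = 82.6% → the internal panel
Translational research: Panel B 11/26 = 42.3%, the internal panel 46/85 = 54.1% → the internal panel
Basic research: Panel B 24/52 = 46.2%, the internal panel 48/85 = 56.5% → the internal panel
Overall: Panel B 164/265 = 61.9%, the internal panel 216/326 = 66.3% → the internal panel
The internal panel wins overall and in every proposal group — no reversal.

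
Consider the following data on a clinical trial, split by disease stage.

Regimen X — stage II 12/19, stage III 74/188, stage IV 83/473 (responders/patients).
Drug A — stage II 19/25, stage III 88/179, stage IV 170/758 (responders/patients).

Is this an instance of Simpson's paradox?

Stage II: Regimen X 12/19 = 63.2%, Drug A 19/25 = 76.0% → Drug A
Stage III: Regimen X 74/188 = 39.4%, Drug A 88/179 = 49.2% → Drug A
Stage IV: Regimen X 83/473 = 17.5%, Drug A 170/758 = 22.4% → Drug A
Overall: Regimen X 169/680 = 24.9%, Drug A 277/962 = 28.8% → Drug A
Drug A wins overall and in every disease group — no reversal.

No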